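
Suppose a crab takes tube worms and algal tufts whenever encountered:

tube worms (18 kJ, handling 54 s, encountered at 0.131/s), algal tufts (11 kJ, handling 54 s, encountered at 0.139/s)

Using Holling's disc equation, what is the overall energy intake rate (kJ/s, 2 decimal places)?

0.25 kJ/s

R = (0.131×18 + 0.139×11) / (1 + 0.131×54 + 0.139×54) = 3.887/15.58 = 0.2495 kJ/s.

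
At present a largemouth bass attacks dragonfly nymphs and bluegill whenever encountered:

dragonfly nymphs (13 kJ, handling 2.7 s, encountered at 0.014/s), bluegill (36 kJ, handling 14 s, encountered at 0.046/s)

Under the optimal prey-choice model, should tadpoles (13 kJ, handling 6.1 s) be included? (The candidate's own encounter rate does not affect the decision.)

Current rate: (0.014×13 + 0.046×36)/(1 + 0.014×2.7 + 0.046×14) = 1.093 kJ/s.
Profitability of tadpoles: 13/6.1 = 2.131 kJ/s.
Since 2.131 > R, including tadpoles increases the long-run rate.

Yes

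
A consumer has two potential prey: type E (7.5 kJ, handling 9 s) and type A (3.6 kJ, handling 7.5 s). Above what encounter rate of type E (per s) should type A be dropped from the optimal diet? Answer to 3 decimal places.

0.151 per s

The zero-one rule: include type A iff E₂/h₂ > λE₁/(1+λh₁). Equality gives the switch point.
λE₁h₂ = E₂ + λE₂h₁ ⇒ λ = E₂/(E₁h₂ − E₂h₁) = 3.6/(56.25 − 32.4) = 0.1509 per s.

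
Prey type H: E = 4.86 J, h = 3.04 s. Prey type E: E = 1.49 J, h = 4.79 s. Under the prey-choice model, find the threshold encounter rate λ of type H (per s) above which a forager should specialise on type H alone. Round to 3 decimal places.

The zero-one rule: include type E iff E₂/h₂ > λE₁/(1+λh₁). Equality gives the switch point.
λE₁h₂ = E₂ + λE₂h₁ ⇒ λ = E₂/(E₁h₂ − E₂h₁) = 1.49/(23.28 − 4.53) = 0.07947 per s.

0.079 per s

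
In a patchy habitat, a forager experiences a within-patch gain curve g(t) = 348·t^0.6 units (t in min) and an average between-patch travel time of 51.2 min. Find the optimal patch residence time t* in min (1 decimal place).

Maximise g(t)/(T+t): set derivative to zero → g'(t)(T+t) = g(t).
g'(t) = 0.6·348·t^-0.4. Setting 0.6·348·t^-0.4 = 348·t^0.6/(51.2+t) gives 0.6(51.2+t) = t, so 0.40·t = 0.6×51.2.
t* = 0.6×51.2/0.40 = 76.8 min.

76.8 min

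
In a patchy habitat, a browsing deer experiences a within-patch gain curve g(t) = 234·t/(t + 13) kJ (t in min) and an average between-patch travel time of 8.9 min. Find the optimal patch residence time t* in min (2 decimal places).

10.76 min

Maximise g(t)/(T+t): set derivative to zero → g'(t)(T+t) = g(t).
g'(t) = 234·13/(t + 13)². Setting 234·13/(t+13)² = 234t/[(t+13)(8.9+t)] gives 13(8.9+t) = t(t+13), so t² = 13×8.9 = 115.7.
t* = √115.7 = 10.76 min.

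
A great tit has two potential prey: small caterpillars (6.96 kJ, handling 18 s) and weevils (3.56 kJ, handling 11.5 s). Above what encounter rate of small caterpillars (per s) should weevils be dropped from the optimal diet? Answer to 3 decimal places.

Drop weevils once their profitability E₂/h₂ falls below the rate achievable on small caterpillars alone: E₂/h₂ = λE₁/(1 + λh₁).
Solve for λ: λE₁h₂ = E₂(1 + λh₁) → λ(E₁h₂ − E₂h₁) = E₂ → λ = E₂/(E₁h₂ − E₂h₁).
λ = 3.56/(6.96×11.5 − 3.56×18) = 3.56/15.96 = 0.2231 per s.

0.223 per s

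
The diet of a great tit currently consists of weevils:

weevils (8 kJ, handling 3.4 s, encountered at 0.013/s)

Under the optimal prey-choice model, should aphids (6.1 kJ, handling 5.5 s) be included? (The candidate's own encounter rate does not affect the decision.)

Yes

Intake rate on the current diet: R = (0.013×8) / (1 + 0.013×3.4) = 0.104/1.044 = 0.0996 kJ/s.
Profitability of aphids: 6.1/5.5 = 1.109 kJ/s.
1.109 > 0.0996, so adding aphids raises the average — include it.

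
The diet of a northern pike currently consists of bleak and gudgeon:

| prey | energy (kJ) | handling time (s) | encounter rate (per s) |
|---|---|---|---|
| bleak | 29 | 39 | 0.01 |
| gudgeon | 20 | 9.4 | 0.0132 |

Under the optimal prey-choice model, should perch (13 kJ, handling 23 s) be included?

On bleak and gudgeon alone, R = ΣλE/(1+Σλh) = 0.554/1.514 = 0.3659 kJ/s.
Profitability of perch: 13/23 = 0.5652 kJ/s.
Since 0.5652 > R, including perch increases the long-run rate.

Yes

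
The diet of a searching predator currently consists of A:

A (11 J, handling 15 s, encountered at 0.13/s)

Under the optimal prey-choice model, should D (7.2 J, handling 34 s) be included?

Current rate: (0.13×11)/(1 + 0.13×15) = 0.4847 J/s.
D: E/h = 7.2/34 = 0.2118 J/s.
0.2118 < 0.4847, so adding D would lower the average — exclude it.

No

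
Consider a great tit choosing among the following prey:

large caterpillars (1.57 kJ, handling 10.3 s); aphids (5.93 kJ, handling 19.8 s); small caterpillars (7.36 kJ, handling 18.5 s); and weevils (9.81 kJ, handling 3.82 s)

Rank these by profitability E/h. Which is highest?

Profitability E/h (kJ/s): large caterpillars = 1.57/10.3 = 0.152, aphids = 5.93/19.8 = 0.299, small caterpillars = 7.36/18.5 = 0.398, weevils = 9.81/3.82 = 2.57.
Ranked: weevils > small caterpillars > aphids > large caterpillars.

weevils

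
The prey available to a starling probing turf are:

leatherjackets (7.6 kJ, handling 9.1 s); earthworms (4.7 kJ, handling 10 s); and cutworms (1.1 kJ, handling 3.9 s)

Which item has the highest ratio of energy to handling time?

In descending order of E/h:
leatherjackets: 7.6/9.1 = 0.835 kJ/s
earthworms: 4.7/10 = 0.47 kJ/s
cutworms: 1.1/3.9 = 0.282 kJ/s

leatherjackets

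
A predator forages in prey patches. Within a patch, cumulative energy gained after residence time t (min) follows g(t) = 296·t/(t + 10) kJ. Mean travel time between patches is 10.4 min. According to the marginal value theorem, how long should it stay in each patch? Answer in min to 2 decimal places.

10.20 min

Optimal t* satisfies g'(t*) = g(t*)/(T + t*).
g'(t) = 296·10/(t + 10)². Setting 296·10/(t+10)² = 296t/[(t+10)(10.4+t)] gives 10(10.4+t) = t(t+10), so t² = 10×10.4 = 104.
t* = √104 = 10.2 min.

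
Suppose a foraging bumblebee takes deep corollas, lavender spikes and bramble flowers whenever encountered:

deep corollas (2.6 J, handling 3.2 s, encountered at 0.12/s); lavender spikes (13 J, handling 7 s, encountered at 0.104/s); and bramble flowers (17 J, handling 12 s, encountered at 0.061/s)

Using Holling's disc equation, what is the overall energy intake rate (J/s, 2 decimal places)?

Energy encountered per unit search time: 0.12×2.6 + 0.104×13 + 0.061×17 = 2.701 J/s.
Handling time per unit search time: 0.12×3.2 + 0.104×7 + 0.061×12 = 1.844.
Rate = 2.701/(1 + 1.844) = 0.9497 J/s.

0.95 J/s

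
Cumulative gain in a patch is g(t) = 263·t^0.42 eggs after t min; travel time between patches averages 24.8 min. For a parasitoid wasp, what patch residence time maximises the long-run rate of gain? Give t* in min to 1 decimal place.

18.0 min

By the marginal value theorem, leave when the instantaneous gain rate g'(t) equals the habitat-wide average g(t)/(T + t).
g'(t) = 0.42·263·t^-0.58. Setting 0.42·263·t^-0.58 = 263·t^0.42/(24.8+t) gives 0.42(24.8+t) = t, so 0.58·t = 0.42×24.8.
t* = 0.42×24.8/0.58 = 17.96 min.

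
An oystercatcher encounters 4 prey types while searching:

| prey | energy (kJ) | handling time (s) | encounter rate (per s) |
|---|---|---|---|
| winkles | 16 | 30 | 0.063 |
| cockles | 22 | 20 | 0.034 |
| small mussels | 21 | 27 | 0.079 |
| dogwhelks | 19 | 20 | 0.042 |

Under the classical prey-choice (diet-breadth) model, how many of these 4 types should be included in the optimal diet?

E/h in descending order: cockles 1.1, dogwhelks 0.95, small mussels 0.778, winkles 0.533 kJ/s. The optimal diet is the largest prefix of this list for which every included type satisfies E_i/h_i > R on the types above it.
Rate on top 1: 0.4452. dogwhelks: 0.95 > 0.4452 → include.
Rate on top 2: 0.6135. small mussels: 0.778 > 0.6135 → include.
Rate on top 3: 0.6888. winkles: 0.533 < 0.6888 → exclude; stop.
Optimal diet: cockles, dogwhelks, small mussels — 3 of 4 types.

3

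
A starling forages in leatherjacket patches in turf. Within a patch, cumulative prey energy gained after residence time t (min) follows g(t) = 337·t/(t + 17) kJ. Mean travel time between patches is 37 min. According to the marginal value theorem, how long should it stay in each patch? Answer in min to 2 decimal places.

25.08 min

Maximise g(t)/(T+t): set derivative to zero → g'(t)(T+t) = g(t).
g'(t) = 337·17/(t + 17)². Setting 337·17/(t+17)² = 337t/[(t+17)(37+t)] gives 17(37+t) = t(t+17), so t² = 17×37 = 629.
t* = √629 = 25.08 min.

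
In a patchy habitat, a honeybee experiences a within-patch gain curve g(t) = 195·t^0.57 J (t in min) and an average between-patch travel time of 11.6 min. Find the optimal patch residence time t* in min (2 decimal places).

Maximise g(t)/(T+t): set derivative to zero → g'(t)(T+t) = g(t).
g'(t) = 0.57·195·t^-0.43. Setting 0.57·195·t^-0.43 = 195·t^0.57/(11.6+t) gives 0.57(11.6+t) = t, so 0.43·t = 0.57×11.6.
t* = 0.57×11.6/0.43 = 15.38 min.

15.38 min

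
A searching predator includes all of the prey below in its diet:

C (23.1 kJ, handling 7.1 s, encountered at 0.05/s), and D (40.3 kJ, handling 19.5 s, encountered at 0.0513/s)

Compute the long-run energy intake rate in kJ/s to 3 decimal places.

1.368 kJ/s

Energy encountered per unit search time: 0.05×23.1 + 0.0513×40.3 = 3.222 kJ/s.
Handling time per unit search time: 0.05×7.1 + 0.0513×19.5 = 1.355.
Rate = 3.222/(1 + 1.355) = 1.368 kJ/s.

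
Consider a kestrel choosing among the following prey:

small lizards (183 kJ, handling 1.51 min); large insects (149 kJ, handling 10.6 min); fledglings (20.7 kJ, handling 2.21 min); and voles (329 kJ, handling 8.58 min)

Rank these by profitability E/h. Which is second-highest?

voles

In descending order of E/h:
small lizards: 183/1.51 = 121 kJ/min
voles: 329/8.58 = 38.3 kJ/min
large insects: 149/10.6 = 14.1 kJ/min
fledglings: 20.7/2.21 = 9.37 kJ/min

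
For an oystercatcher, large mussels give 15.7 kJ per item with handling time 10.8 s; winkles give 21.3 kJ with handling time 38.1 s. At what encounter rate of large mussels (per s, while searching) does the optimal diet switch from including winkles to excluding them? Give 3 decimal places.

0.058 per s

The zero-one rule: include winkles iff E₂/h₂ > λE₁/(1+λh₁). Equality gives the switch point.
λE₁h₂ = E₂ + λE₂h₁ ⇒ λ = E₂/(E₁h₂ − E₂h₁) = 21.3/(598.2 − 230) = 0.05786 per s.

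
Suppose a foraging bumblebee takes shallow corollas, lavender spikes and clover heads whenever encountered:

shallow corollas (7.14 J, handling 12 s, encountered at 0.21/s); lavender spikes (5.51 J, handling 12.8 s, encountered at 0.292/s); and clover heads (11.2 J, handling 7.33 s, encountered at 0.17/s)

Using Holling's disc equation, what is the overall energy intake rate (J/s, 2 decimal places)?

0.59 J/s

R = (0.21×7.14 + 0.292×5.51 + 0.17×11.2) / (1 + 0.21×12 + 0.292×12.8 + 0.17×7.33) = 5.012/8.504 = 0.5894 J/s.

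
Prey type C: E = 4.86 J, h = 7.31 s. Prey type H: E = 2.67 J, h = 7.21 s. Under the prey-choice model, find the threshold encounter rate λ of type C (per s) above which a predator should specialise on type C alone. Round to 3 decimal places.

0.172 per s

Drop type H once their profitability E₂/h₂ falls below the rate achievable on type C alone: E₂/h₂ = λE₁/(1 + λh₁).
Solve for λ: λE₁h₂ = E₂(1 + λh₁) → λ(E₁h₂ − E₂h₁) = E₂ → λ = E₂/(E₁h₂ − E₂h₁).
λ = 2.67/(4.86×7.21 − 2.67×7.31) = 2.67/15.52 = 0.172 per s.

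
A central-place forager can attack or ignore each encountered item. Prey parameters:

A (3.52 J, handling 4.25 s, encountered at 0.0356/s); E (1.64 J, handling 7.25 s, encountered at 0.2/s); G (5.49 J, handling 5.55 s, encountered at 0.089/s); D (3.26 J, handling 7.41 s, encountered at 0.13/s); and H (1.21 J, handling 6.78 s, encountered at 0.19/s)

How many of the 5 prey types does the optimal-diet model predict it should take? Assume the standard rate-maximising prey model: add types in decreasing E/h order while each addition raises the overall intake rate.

E/h in descending order: G 0.989, A 0.828, D 0.44, E 0.226, H 0.178 J/s. The optimal diet is the largest prefix of this list for which every included type satisfies E_i/h_i > R on the types above it.
Rate on top 1: 0.3271. A: 0.828 > 0.3271 → include.
Rate on top 2: 0.3731. D: 0.44 > 0.3731 → include.
Rate on top 3: 0.3978. E: 0.226 < 0.3978 → exclude; stop.
Optimal diet: G, A, D — 3 of 5 types.

3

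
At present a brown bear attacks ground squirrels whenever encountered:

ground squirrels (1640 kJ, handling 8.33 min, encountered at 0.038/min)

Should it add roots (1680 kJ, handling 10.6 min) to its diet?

Intake rate on the current diet: R = (0.038×1640) / (1 + 0.038×8.33) = 62.32/1.317 = 47.34 kJ/min.
Profitability of roots: 1680/10.6 = 158.5 kJ/min.
158.5 > 47.34, so adding roots raises the average — include it.

Yes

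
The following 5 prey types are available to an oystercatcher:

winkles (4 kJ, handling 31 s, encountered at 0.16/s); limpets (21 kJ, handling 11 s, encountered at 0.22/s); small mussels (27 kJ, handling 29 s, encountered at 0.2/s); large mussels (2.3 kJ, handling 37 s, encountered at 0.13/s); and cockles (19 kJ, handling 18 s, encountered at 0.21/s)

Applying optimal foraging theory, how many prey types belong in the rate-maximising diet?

Rank by E/h (kJ/s): limpets 1.91, cockles 1.06, small mussels 0.931, winkles 0.129, large mussels 0.0622. Include each in turn until the next type's E/h falls below the running intake rate.
Rate on top 1: 1.351. cockles: 1.06 < 1.351 → exclude; stop.
Optimal diet: limpets — 1 of 5 types.

1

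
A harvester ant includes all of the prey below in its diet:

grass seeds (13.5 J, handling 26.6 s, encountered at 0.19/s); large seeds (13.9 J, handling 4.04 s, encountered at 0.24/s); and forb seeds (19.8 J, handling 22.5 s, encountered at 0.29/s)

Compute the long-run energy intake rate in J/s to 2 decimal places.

0.86 J/s

R = Σλ_iE_i / (1 + Σλ_ih_i)
Numerator: 0.19×13.5 + 0.24×13.9 + 0.29×19.8 = 11.64
Denominator: 1 + 0.19×26.6 + 0.24×4.04 + 0.29×22.5 = 13.55
R = 11.64/13.55 = 0.8594 J/s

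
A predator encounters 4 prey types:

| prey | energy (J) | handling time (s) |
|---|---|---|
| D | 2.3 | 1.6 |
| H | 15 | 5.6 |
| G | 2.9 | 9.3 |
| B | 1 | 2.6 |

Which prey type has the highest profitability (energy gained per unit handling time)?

Profitability E/h (J/s): D = 2.3/1.6 = 1.44, H = 15/5.6 = 2.68, G = 2.9/9.3 = 0.312, B = 1/2.6 = 0.385.
Ranked: H > D > B > G.

H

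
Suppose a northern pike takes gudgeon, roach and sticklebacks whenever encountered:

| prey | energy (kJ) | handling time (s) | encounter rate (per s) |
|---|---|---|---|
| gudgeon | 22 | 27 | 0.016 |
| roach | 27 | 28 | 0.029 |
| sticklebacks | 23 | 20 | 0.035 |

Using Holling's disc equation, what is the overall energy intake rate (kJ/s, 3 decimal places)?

R = (0.016×22 + 0.029×27 + 0.035×23) / (1 + 0.016×27 + 0.029×28 + 0.035×20) = 1.94/2.944 = 0.659 kJ/s.

0.659 kJ/s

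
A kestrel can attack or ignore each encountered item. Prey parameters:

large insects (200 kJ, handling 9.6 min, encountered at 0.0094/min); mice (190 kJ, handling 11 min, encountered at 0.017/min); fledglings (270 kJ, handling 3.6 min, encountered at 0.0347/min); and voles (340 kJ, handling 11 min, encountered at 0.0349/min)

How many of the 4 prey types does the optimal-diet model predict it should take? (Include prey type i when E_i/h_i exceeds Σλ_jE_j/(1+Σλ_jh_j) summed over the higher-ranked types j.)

E/h in descending order: fledglings 75, voles 30.9, large insects 20.8, mice 17.3 kJ/min. The optimal diet is the largest prefix of this list for which every included type satisfies E_i/h_i > R on the types above it.
Rate on top 1: 8.329. voles: 30.9 > 8.329 → include.
Rate on top 2: 14.07. large insects: 20.8 > 14.07 → include.
Rate on top 3: 14.46. mice: 17.3 > 14.46 → include.
Optimal diet: fledglings, voles, large insects, mice — 4 of 4 types.

4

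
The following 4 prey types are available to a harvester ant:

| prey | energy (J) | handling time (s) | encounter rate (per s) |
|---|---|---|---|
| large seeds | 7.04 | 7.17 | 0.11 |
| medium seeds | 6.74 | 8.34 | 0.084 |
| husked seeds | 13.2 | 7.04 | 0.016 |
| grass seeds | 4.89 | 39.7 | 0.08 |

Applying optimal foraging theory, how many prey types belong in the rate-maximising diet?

E/h in descending order: husked seeds 1.88, large seeds 0.982, medium seeds 0.808, grass seeds 0.123 J/s. The optimal diet is the largest prefix of this list for which every included type satisfies E_i/h_i > R on the types above it.
Rate on top 1: 0.1898. large seeds: 0.982 > 0.1898 → include.
Rate on top 2: 0.5184. medium seeds: 0.808 > 0.5184 → include.
Rate on top 3: 0.5964. grass seeds: 0.123 < 0.5964 → exclude; stop.
Optimal diet: husked seeds, large seeds, medium seeds — 3 of 4 types.

3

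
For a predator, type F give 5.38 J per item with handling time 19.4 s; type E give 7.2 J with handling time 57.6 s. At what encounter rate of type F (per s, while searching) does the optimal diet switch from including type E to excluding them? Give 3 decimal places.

0.042 per s

At the threshold, the rate on type F alone equals the profitability of type E: λ·5.38/(1 + λ·19.4) = 7.2/57.6 = 0.125.
Rearranging, λ(5.38 − 0.125×19.4) = 0.125, so λ = 0.125/2.955 = 0.0423 per s.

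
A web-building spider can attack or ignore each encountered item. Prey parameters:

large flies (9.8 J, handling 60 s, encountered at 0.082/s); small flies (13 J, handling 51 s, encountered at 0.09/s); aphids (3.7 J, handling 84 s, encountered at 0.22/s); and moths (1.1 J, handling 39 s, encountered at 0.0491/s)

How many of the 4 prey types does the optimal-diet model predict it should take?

1

Profitabilities (E/h, J/s): small flies 0.255, large flies 0.163, aphids 0.044, moths 0.0282. Add prey in this order while the next type's profitability exceeds the intake rate on those already taken.
Rate on top 1: 0.2093. large flies: 0.163 < 0.2093 → exclude; stop.
Optimal diet: small flies — 1 of 4 types.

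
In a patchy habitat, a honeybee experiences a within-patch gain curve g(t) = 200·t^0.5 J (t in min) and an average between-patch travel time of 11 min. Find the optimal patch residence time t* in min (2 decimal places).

11.00 min

Maximise g(t)/(T+t): set derivative to zero → g'(t)(T+t) = g(t).
g'(t) = 0.5·200·t^-0.5. Setting 0.5·200·t^-0.5 = 200·t^0.5/(11+t) gives 0.5(11+t) = t, so 0.50·t = 0.5×11.
t* = 0.5×11/0.50 = 11 min.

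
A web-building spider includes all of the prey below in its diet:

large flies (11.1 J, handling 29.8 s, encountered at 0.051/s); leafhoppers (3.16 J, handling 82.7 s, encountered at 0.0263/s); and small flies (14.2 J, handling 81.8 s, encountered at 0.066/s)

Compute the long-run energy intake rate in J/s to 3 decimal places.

Energy encountered per unit search time: 0.051×11.1 + 0.0263×3.16 + 0.066×14.2 = 1.586 J/s.
Handling time per unit search time: 0.051×29.8 + 0.0263×82.7 + 0.066×81.8 = 9.094.
Rate = 1.586/(1 + 9.094) = 0.1572 J/s.

0.157 J/s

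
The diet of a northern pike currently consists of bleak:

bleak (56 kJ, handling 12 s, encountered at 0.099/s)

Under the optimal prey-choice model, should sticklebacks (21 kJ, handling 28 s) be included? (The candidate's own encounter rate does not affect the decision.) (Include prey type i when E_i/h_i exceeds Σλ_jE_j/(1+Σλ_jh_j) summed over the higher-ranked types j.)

No

Intake rate on the current diet: R = (0.099×56) / (1 + 0.099×12) = 5.544/2.188 = 2.534 kJ/s.
sticklebacks: E/h = 21/28 = 0.75 kJ/s.
Since 0.75 < R, time spent handling sticklebacks is better spent searching.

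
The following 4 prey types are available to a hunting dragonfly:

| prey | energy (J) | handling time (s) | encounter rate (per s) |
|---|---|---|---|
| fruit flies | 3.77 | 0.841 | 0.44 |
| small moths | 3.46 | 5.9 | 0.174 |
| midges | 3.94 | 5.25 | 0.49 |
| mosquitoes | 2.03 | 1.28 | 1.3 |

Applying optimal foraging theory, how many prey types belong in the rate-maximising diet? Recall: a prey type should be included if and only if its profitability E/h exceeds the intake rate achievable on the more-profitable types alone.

Rank by E/h (J/s): fruit flies 4.48, mosquitoes 1.59, midges 0.75, small moths 0.586. Include each in turn until the next type's E/h falls below the running intake rate.
Rate on top 1: 1.211. mosquitoes: 1.59 > 1.211 → include.
Rate on top 2: 1.417. midges: 0.75 < 1.417 → exclude; stop.
Optimal diet: fruit flies, mosquitoes — 2 of 4 types.

2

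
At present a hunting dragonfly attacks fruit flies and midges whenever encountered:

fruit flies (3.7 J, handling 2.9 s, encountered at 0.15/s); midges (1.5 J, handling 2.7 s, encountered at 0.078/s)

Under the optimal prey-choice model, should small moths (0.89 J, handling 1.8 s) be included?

Intake rate on the current diet: R = (0.15×3.7 + 0.078×1.5) / (1 + 0.15×2.9 + 0.078×2.7) = 0.672/1.646 = 0.4084 J/s.
Profitability of small moths: 0.89/1.8 = 0.4944 J/s.
Since 0.4944 > R, including small moths increases the long-run rate.

Yes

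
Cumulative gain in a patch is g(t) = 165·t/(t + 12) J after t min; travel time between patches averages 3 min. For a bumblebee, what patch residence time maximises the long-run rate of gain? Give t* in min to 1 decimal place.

Optimal t* satisfies g'(t*) = g(t*)/(T + t*).
g'(t) = 165·12/(t + 12)². Setting 165·12/(t+12)² = 165t/[(t+12)(3+t)] gives 12(3+t) = t(t+12), so t² = 12×3 = 36.
t* = √36 = 6 min.

6.0 min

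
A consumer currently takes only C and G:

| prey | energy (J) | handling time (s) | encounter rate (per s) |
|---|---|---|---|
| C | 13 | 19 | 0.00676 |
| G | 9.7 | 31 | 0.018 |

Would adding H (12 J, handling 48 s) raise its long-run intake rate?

Yes

On C and G alone, R = ΣλE/(1+Σλh) = 0.2625/1.686 = 0.1556 J/s.
Profitability of H: 12/48 = 0.25 J/s.
Since 0.25 > R, including H increases the long-run rate.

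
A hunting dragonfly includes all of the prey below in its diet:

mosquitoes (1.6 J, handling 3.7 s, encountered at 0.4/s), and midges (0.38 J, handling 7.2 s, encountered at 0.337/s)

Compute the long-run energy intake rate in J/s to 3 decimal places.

R = Σλ_iE_i / (1 + Σλ_ih_i)
Numerator: 0.4×1.6 + 0.337×0.38 = 0.7681
Denominator: 1 + 0.4×3.7 + 0.337×7.2 = 4.906
R = 0.7681/4.906 = 0.1565 J/s

0.157 J/s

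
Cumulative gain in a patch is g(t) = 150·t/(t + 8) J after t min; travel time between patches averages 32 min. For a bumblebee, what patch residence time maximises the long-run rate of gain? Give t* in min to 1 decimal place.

Optimal t* satisfies g'(t*) = g(t*)/(T + t*).
g'(t) = 150·8/(t + 8)². Setting 150·8/(t+8)² = 150t/[(t+8)(32+t)] gives 8(32+t) = t(t+8), so t² = 8×32 = 256.
t* = √256 = 16 min.

16.0 min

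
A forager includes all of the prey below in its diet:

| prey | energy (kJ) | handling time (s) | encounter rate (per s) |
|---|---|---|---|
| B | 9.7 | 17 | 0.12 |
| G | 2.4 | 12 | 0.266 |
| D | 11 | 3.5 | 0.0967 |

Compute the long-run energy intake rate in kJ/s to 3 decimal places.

0.436 kJ/s

Energy encountered per unit search time: 0.12×9.7 + 0.266×2.4 + 0.0967×11 = 2.866 kJ/s.
Handling time per unit search time: 0.12×17 + 0.266×12 + 0.0967×3.5 = 5.57.
Rate = 2.866/(1 + 5.57) = 0.4362 kJ/s.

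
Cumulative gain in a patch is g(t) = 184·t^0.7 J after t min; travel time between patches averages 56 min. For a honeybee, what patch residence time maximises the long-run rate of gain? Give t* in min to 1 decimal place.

130.7 min

By the marginal value theorem, leave when the instantaneous gain rate g'(t) equals the habitat-wide average g(t)/(T + t).
g'(t) = 0.7·184·t^-0.3. Setting 0.7·184·t^-0.3 = 184·t^0.7/(56+t) gives 0.7(56+t) = t, so 0.30·t = 0.7×56.
t* = 0.7×56/0.30 = 130.7 min.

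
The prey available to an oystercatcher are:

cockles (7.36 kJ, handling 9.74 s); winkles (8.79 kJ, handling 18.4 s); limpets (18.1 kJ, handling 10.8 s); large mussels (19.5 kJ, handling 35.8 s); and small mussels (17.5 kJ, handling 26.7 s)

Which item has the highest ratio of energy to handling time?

Profitability E/h (kJ/s): cockles = 7.36/9.74 = 0.756, winkles = 8.79/18.4 = 0.478, limpets = 18.1/10.8 = 1.68, large mussels = 19.5/35.8 = 0.545, small mussels = 17.5/26.7 = 0.655.
Ranked: limpets > cockles > small mussels > large mussels > winkles.

limpets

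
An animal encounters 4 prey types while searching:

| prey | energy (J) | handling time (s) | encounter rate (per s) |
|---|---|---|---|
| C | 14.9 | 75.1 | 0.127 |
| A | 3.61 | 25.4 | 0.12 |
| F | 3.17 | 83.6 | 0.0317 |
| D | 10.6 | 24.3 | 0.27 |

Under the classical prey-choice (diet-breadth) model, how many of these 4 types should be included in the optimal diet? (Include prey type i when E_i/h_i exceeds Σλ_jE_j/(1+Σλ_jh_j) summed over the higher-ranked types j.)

1

Rank by E/h (J/s): D 0.436, C 0.198, A 0.142, F 0.0379. Include each in turn until the next type's E/h falls below the running intake rate.
Rate on top 1: 0.3785. C: 0.198 < 0.3785 → exclude; stop.
Optimal diet: D — 1 of 4 types.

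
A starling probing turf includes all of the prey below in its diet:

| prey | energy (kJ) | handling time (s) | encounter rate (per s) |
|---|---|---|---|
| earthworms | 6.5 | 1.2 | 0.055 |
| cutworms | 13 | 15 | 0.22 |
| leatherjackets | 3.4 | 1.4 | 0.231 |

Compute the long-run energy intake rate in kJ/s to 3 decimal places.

0.854 kJ/s

Energy encountered per unit search time: 0.055×6.5 + 0.22×13 + 0.231×3.4 = 4.003 kJ/s.
Handling time per unit search time: 0.055×1.2 + 0.22×15 + 0.231×1.4 = 3.689.
Rate = 4.003/(1 + 3.689) = 0.8536 kJ/s.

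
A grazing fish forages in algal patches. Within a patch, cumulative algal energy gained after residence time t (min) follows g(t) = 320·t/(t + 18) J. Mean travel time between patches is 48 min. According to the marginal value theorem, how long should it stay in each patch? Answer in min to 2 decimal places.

29.39 min

Optimal t* satisfies g'(t*) = g(t*)/(T + t*).
g'(t) = 320·18/(t + 18)². Setting 320·18/(t+18)² = 320t/[(t+18)(48+t)] gives 18(48+t) = t(t+18), so t² = 18×48 = 864.
t* = √864 = 29.39 min.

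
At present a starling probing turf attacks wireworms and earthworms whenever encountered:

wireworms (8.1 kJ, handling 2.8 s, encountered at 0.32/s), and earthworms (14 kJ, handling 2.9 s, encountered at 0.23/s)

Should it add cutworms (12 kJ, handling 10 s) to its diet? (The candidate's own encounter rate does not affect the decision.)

No

Intake rate on the current diet: R = (0.32×8.1 + 0.23×14) / (1 + 0.32×2.8 + 0.23×2.9) = 5.812/2.563 = 2.268 kJ/s.
cutworms: E/h = 12/10 = 1.2 kJ/s.
Since 1.2 < R, time spent handling cutworms is better spent searching.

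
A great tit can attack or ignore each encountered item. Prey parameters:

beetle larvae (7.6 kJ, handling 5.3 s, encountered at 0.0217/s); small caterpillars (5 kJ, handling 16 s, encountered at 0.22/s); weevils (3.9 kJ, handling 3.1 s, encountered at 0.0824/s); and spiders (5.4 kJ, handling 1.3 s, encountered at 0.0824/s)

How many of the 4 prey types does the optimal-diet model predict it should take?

Rank by E/h (kJ/s): spiders 4.15, beetle larvae 1.43, weevils 1.26, small caterpillars 0.312. Include each in turn until the next type's E/h falls below the running intake rate.
Rate on top 1: 0.4019. beetle larvae: 1.43 > 0.4019 → include.
Rate on top 2: 0.499. weevils: 1.26 > 0.499 → include.
Rate on top 3: 0.6303. small caterpillars: 0.312 < 0.6303 → exclude; stop.
Optimal diet: spiders, beetle larvae, weevils — 3 of 4 types.

3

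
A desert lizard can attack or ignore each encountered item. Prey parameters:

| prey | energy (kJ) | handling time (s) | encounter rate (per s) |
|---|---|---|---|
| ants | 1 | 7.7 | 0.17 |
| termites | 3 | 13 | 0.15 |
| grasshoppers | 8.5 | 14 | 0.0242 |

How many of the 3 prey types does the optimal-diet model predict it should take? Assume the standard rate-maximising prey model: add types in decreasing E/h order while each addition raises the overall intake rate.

Rank by E/h (kJ/s): grasshoppers 0.607, termites 0.231, ants 0.13. Include each in turn until the next type's E/h falls below the running intake rate.
Rate on top 1: 0.1536. termites: 0.231 > 0.1536 → include.
Rate on top 2: 0.1994. ants: 0.13 < 0.1994 → exclude; stop.
Optimal diet: grasshoppers, termites — 2 of 3 types.

2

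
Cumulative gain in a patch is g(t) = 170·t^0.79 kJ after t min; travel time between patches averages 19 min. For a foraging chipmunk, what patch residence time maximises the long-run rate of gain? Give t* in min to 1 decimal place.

By the marginal value theorem, leave when the instantaneous gain rate g'(t) equals the habitat-wide average g(t)/(T + t).
g'(t) = 0.79·170·t^-0.21. Setting 0.79·170·t^-0.21 = 170·t^0.79/(19+t) gives 0.79(19+t) = t, so 0.21·t = 0.79×19.
t* = 0.79×19/0.21 = 71.48 min.

71.5 min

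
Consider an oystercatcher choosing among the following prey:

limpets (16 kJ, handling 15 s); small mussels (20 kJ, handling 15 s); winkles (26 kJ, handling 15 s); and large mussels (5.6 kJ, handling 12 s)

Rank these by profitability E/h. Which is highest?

winkles

In descending order of E/h:
winkles: 26/15 = 1.73 kJ/s
small mussels: 20/15 = 1.33 kJ/s
limpets: 16/15 = 1.07 kJ/s
large mussels: 5.6/12 = 0.467 kJ/s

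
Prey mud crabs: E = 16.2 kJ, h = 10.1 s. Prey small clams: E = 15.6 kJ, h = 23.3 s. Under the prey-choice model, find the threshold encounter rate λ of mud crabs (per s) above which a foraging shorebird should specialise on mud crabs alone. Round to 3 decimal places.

Drop small clams once their profitability E₂/h₂ falls below the rate achievable on mud crabs alone: E₂/h₂ = λE₁/(1 + λh₁).
Solve for λ: λE₁h₂ = E₂(1 + λh₁) → λ(E₁h₂ − E₂h₁) = E₂ → λ = E₂/(E₁h₂ − E₂h₁).
λ = 15.6/(16.2×23.3 − 15.6×10.1) = 15.6/219.9 = 0.07094 per s.

0.071 per s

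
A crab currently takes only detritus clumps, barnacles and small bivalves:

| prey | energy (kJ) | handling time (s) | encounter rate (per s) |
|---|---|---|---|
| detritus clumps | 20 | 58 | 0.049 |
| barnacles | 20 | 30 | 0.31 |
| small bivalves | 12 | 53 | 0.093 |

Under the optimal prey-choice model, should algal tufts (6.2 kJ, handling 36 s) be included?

No

Current rate: (0.049×20 + 0.31×20 + 0.093×12)/(1 + 0.049×58 + 0.31×30 + 0.093×53) = 0.4591 kJ/s.
algal tufts: E/h = 6.2/36 = 0.1722 kJ/s.
0.1722 < 0.4591, so adding algal tufts would lower the average — exclude it.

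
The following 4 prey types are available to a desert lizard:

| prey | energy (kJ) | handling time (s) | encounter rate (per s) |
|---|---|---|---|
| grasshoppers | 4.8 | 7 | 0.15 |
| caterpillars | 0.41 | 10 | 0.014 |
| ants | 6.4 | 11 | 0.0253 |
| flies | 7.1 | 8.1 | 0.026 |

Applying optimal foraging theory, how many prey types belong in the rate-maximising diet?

3

Rank by E/h (kJ/s): flies 0.877, grasshoppers 0.686, ants 0.582, caterpillars 0.041. Include each in turn until the next type's E/h falls below the running intake rate.
Rate on top 1: 0.1525. grasshoppers: 0.686 > 0.1525 → include.
Rate on top 2: 0.4002. ants: 0.582 > 0.4002 → include.
Rate on top 3: 0.4201. caterpillars: 0.041 < 0.4201 → exclude; stop.
Optimal diet: flies, grasshoppers, ants — 3 of 4 types.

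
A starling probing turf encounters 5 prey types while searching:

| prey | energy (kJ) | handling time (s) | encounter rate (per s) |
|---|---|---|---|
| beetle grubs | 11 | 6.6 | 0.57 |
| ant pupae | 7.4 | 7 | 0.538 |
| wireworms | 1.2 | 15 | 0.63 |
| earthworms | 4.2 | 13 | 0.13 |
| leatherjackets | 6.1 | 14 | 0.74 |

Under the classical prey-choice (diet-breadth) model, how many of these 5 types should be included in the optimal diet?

Profitabilities (E/h, kJ/s): beetle grubs 1.67, ant pupae 1.06, leatherjackets 0.436, earthworms 0.323, wireworms 0.08. Add prey in this order while the next type's profitability exceeds the intake rate on those already taken.
Rate on top 1: 1.317. ant pupae: 1.06 < 1.317 → exclude; stop.
Optimal diet: beetle grubs — 1 of 5 types.

1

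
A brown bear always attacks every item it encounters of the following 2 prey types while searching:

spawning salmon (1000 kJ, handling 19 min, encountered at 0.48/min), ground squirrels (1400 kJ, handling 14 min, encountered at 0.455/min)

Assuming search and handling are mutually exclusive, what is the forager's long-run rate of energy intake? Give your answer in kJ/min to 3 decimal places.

67.738 kJ/min

R = (0.48×1000 + 0.455×1400) / (1 + 0.48×19 + 0.455×14) = 1117/16.49 = 67.74 kJ/min.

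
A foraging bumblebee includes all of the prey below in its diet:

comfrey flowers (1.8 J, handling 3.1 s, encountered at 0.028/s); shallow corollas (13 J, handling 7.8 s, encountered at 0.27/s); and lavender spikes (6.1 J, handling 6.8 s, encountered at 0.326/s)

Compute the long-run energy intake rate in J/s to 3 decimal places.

R = Σλ_iE_i / (1 + Σλ_ih_i)
Numerator: 0.028×1.8 + 0.27×13 + 0.326×6.1 = 5.549
Denominator: 1 + 0.028×3.1 + 0.27×7.8 + 0.326×6.8 = 5.41
R = 5.549/5.41 = 1.026 J/s

1.026 J/s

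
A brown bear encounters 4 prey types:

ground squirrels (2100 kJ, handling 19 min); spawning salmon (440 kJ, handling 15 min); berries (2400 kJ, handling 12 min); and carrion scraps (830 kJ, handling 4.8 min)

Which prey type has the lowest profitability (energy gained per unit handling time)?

spawning salmon

In descending order of E/h:
berries: 2400/12 = 200 kJ/min
carrion scraps: 830/4.8 = 173 kJ/min
ground squirrels: 2100/19 = 111 kJ/min
spawning salmon: 440/15 = 29.3 kJ/min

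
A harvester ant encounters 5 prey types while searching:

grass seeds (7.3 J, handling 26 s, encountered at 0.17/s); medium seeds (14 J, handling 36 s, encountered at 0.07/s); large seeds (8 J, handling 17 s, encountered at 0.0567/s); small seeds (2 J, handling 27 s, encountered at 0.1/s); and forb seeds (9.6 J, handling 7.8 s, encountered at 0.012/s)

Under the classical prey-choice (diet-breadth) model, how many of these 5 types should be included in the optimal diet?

3

Profitabilities (E/h, J/s): forb seeds 1.23, large seeds 0.471, medium seeds 0.389, grass seeds 0.281, small seeds 0.0741. Add prey in this order while the next type's profitability exceeds the intake rate on those already taken.
Rate on top 1: 0.1053. large seeds: 0.471 > 0.1053 → include.
Rate on top 2: 0.2765. medium seeds: 0.389 > 0.2765 → include.
Rate on top 3: 0.3384. grass seeds: 0.281 < 0.3384 → exclude; stop.
Optimal diet: forb seeds, large seeds, medium seeds — 3 of 5 types.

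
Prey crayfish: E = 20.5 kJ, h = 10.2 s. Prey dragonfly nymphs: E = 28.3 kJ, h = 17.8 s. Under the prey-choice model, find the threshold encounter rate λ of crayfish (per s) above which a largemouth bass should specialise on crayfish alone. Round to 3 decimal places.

Drop dragonfly nymphs once their profitability E₂/h₂ falls below the rate achievable on crayfish alone: E₂/h₂ = λE₁/(1 + λh₁).
Solve for λ: λE₁h₂ = E₂(1 + λh₁) → λ(E₁h₂ − E₂h₁) = E₂ → λ = E₂/(E₁h₂ − E₂h₁).
λ = 28.3/(20.5×17.8 − 28.3×10.2) = 28.3/76.24 = 0.3712 per s.

0.371 per s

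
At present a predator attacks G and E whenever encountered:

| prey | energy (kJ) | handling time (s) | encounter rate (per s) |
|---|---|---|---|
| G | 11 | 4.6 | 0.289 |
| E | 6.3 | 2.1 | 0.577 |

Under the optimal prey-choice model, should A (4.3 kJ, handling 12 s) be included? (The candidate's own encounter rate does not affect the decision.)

No

Intake rate on the current diet: R = (0.289×11 + 0.577×6.3) / (1 + 0.289×4.6 + 0.577×2.1) = 6.814/3.541 = 1.924 kJ/s.
A: E/h = 4.3/12 = 0.3583 kJ/s.
0.3583 < 1.924, so adding A would lower the average — exclude it.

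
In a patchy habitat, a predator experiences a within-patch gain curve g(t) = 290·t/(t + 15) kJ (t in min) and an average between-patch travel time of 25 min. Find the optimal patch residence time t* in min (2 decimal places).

Maximise g(t)/(T+t): set derivative to zero → g'(t)(T+t) = g(t).
g'(t) = 290·15/(t + 15)². Setting 290·15/(t+15)² = 290t/[(t+15)(25+t)] gives 15(25+t) = t(t+15), so t² = 15×25 = 375.
t* = √375 = 19.36 min.

19.36 min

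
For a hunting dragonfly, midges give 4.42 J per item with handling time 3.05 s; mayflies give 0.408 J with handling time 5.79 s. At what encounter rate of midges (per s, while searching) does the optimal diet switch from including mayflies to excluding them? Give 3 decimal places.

The zero-one rule: include mayflies iff E₂/h₂ > λE₁/(1+λh₁). Equality gives the switch point.
λE₁h₂ = E₂ + λE₂h₁ ⇒ λ = E₂/(E₁h₂ − E₂h₁) = 0.408/(25.59 − 1.244) = 0.01676 per s.

0.017 per s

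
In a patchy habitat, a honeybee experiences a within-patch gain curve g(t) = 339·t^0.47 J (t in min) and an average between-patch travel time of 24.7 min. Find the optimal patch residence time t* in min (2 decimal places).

Optimal t* satisfies g'(t*) = g(t*)/(T + t*).
g'(t) = 0.47·339·t^-0.53. Setting 0.47·339·t^-0.53 = 339·t^0.47/(24.7+t) gives 0.47(24.7+t) = t, so 0.53·t = 0.47×24.7.
t* = 0.47×24.7/0.53 = 21.9 min.

21.90 min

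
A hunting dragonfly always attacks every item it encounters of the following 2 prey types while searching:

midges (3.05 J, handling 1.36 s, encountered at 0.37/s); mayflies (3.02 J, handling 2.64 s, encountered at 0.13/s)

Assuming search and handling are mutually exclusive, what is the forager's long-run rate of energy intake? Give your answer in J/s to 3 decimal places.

R = (0.37×3.05 + 0.13×3.02) / (1 + 0.37×1.36 + 0.13×2.64) = 1.521/1.846 = 0.8238 J/s.

0.824 J/s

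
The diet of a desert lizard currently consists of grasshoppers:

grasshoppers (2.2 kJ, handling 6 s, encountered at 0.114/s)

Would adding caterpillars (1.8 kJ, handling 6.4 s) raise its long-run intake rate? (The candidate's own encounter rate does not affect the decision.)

Yes

On grasshoppers alone, R = ΣλE/(1+Σλh) = 0.2508/1.684 = 0.1489 kJ/s.
Profitability of caterpillars: 1.8/6.4 = 0.2812 kJ/s.
0.2812 > 0.1489, so adding caterpillars raises the average — include it.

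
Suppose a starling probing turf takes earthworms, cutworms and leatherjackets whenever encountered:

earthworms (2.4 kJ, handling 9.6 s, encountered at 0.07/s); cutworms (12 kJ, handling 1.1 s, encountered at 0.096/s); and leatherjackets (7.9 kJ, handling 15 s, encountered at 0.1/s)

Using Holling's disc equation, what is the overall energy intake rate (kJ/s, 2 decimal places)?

0.64 kJ/s

R = (0.07×2.4 + 0.096×12 + 0.1×7.9) / (1 + 0.07×9.6 + 0.096×1.1 + 0.1×15) = 2.11/3.278 = 0.6438 kJ/s.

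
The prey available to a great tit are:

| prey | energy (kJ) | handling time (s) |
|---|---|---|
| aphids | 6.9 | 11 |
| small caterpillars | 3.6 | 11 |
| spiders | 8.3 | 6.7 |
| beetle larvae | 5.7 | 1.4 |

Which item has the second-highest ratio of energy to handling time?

Profitability E/h (kJ/s): aphids = 6.9/11 = 0.627, small caterpillars = 3.6/11 = 0.327, spiders = 8.3/6.7 = 1.24, beetle larvae = 5.7/1.4 = 4.07.
Ranked: beetle larvae > spiders > aphids > small caterpillars.

spiders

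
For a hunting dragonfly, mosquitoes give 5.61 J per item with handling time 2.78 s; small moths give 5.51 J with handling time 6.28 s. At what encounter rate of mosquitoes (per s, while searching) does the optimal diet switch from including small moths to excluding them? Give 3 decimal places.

Drop small moths once their profitability E₂/h₂ falls below the rate achievable on mosquitoes alone: E₂/h₂ = λE₁/(1 + λh₁).
Solve for λ: λE₁h₂ = E₂(1 + λh₁) → λ(E₁h₂ − E₂h₁) = E₂ → λ = E₂/(E₁h₂ − E₂h₁).
λ = 5.51/(5.61×6.28 − 5.51×2.78) = 5.51/19.91 = 0.2767 per s.

0.277 per s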